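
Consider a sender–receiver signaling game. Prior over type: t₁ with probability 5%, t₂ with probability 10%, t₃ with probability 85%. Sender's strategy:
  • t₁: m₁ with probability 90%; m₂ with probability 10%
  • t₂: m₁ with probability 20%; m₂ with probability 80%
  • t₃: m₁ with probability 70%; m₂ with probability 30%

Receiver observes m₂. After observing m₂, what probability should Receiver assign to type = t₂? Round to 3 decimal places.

P(m₂) = 0.05·0.1 + 0.1·0.8 + 0.85·0.3 = 0.34
P(t₂ | m₂) = (0.1·0.8) / 0.34 = 0.08 / 0.34 = 0.235294

0.235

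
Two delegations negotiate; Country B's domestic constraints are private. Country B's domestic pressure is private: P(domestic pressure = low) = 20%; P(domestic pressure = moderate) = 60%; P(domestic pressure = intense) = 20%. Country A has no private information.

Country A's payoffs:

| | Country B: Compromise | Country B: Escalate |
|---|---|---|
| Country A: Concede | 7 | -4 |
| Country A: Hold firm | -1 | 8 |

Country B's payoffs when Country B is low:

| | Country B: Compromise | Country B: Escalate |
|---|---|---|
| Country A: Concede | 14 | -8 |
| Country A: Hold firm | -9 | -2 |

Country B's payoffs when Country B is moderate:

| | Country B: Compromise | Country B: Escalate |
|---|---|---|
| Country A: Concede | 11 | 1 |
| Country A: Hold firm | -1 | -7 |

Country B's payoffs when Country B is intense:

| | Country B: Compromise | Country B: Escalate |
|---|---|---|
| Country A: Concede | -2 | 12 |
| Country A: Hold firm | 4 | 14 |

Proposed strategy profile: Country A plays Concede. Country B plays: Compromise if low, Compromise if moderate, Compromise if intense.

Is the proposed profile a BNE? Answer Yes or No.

A profile is a BNE iff every type of every player is best-responding given beliefs about the other side.
Country A plays Concede: E[Concede] = 0.2·(7) + 0.6·(7) + 0.2·(7) = 7; E[Hold firm] = -1. Best-responding. ✓
Country B (domestic pressure low), facing Concede: Compromise gives 14, Escalate gives -8. Proposed Compromise is best. ✓
Country B (domestic pressure moderate), facing Concede: Compromise gives 11, Escalate gives 1. Proposed Compromise is best. ✓
Country B (domestic pressure intense), facing Concede: Compromise gives -2, Escalate gives 12. Proposed Compromise is not best — profitable deviation exists. ✗

No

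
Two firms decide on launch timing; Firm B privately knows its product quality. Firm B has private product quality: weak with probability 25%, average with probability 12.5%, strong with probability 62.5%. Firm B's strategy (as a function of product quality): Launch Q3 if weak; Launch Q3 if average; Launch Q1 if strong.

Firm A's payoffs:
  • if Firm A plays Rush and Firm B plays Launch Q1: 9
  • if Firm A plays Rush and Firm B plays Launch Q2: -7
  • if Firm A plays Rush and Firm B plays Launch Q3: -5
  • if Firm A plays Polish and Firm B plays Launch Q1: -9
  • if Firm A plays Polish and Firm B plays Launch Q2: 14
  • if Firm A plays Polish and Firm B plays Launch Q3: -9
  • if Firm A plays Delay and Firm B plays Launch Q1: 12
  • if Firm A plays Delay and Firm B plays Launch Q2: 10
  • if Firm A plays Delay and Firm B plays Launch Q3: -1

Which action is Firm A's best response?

Delay

E[Rush] = 0.25·(-5) + 0.125·(-5) + 0.625·(9) = 3.75
E[Polish] = 0.25·(-9) + 0.125·(-9) + 0.625·(-9) = -9
E[Delay] = 0.25·(-1) + 0.125·(-1) + 0.625·(12) = 7.125
Best response: Delay (7.125 is the largest).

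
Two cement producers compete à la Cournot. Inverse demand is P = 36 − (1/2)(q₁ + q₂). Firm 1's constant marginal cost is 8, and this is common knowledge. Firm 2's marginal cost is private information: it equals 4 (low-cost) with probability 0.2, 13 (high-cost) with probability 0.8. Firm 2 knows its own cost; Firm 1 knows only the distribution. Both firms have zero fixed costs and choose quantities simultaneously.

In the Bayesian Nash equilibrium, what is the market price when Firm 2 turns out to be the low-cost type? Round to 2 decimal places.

14.80

Firm 2 with cost c maximizes (36 − (1/2)(q₁+q₂) − c)·q₂, giving q₂(c) = (36 − c − (1/2)q₁).
E[c₂] = 0.2·4 + 0.8·13 = 11.2
Firm 1's FOC against E[q₂] yields q₁ = (36 − 2·8 + E[c₂])/(3/2) = (36 − 16 + 11.2)/(3/2) = 20.8.
q₂(low-cost) = 21.6, so P = 36 − (1/2)·(20.8 + 21.6) = 14.8.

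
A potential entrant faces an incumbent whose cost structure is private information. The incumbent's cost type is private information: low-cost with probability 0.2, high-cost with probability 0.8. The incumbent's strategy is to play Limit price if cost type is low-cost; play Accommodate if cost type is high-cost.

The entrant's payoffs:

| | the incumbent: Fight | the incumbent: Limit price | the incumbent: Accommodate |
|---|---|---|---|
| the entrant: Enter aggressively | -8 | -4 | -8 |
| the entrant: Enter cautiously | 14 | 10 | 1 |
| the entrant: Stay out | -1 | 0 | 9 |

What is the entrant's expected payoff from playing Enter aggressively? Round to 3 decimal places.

-7.200

E[Enter aggressively] = 0.2·(-4) + 0.8·(-8) = (-0.8) + (-6.4) = -7.2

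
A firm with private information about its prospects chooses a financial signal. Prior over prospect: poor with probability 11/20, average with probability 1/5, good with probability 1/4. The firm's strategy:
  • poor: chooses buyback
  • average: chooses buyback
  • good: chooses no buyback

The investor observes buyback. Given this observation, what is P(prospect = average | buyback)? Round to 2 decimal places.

P(buyback) = (11/20)·1 + (1/5)·1 + (1/4)·0 = 3/4
P(average | buyback) = ((1/5)·1) / (3/4) = (1/5) / (3/4) = 4/15

0.27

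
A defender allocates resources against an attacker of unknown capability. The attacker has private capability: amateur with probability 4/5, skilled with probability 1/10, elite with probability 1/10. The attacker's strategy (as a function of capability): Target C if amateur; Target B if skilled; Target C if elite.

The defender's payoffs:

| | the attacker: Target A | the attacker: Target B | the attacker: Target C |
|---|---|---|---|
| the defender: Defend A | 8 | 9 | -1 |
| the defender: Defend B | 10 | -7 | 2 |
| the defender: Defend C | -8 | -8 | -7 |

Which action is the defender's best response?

E[Defend A] = 4/5·(-1) + 1/10·(9) + 1/10·(-1) = 0
E[Defend B] = 4/5·(2) + 1/10·(-7) + 1/10·(2) = 11/10
E[Defend C] = 4/5·(-7) + 1/10·(-8) + 1/10·(-7) = -71/10
Best response: Defend B (11/10 is the largest).

Defend B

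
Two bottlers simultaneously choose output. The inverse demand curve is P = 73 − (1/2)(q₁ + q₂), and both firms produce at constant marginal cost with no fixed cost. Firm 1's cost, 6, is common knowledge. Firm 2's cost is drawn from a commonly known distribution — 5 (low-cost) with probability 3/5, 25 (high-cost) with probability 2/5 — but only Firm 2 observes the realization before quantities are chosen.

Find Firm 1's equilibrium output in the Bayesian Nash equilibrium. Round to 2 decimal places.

Firm 2 with cost c maximizes (73 − (1/2)(q₁+q₂) − c)·q₂, giving q₂(c) = (73 − c − (1/2)q₁).
E[c₂] = 3/5·5 + 2/5·25 = 13
Firm 1's FOC against E[q₂] yields q₁ = (73 − 2·6 + E[c₂])/(3/2) = (73 − 12 + 13)/(3/2) = 49.3333.

49.33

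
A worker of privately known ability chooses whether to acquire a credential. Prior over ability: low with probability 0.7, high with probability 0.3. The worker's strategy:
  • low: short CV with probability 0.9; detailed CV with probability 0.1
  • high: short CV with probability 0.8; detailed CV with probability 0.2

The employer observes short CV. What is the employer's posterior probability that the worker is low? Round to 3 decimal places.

P(short CV) = 0.7·0.9 + 0.3·0.8 = 0.87
P(low | short CV) = (0.7·0.9) / 0.87 = 0.63 / 0.87 = 0.724138

0.724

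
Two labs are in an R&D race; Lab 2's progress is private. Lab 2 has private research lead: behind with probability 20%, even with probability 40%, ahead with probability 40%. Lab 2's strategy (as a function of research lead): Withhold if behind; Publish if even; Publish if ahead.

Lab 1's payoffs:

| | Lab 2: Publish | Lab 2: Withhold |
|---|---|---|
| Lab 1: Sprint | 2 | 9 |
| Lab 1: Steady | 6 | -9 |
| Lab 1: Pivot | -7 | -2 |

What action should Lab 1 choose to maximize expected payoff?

Sprint

E[Sprint] = 0.2·(9) + 0.4·(2) + 0.4·(2) = 3.4
E[Steady] = 0.2·(-9) + 0.4·(6) + 0.4·(6) = 3
E[Pivot] = 0.2·(-2) + 0.4·(-7) + 0.4·(-7) = -6
Best response: Sprint (3.4 is the largest).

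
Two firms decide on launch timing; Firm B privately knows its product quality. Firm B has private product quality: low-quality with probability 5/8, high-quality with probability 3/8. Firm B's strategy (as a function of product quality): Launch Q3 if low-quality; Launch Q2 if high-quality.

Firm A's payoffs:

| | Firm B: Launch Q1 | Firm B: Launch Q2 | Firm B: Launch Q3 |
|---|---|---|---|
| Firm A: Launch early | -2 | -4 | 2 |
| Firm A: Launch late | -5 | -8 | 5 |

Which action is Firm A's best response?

Launch late

Compute Firm A's expected payoff for each action, taking the expectation over Firm B's type.
E[Launch early] = 5/8·(2) + 3/8·(-4) = -1/4
E[Launch late] = 5/8·(5) + 3/8·(-8) = 1/8
Best response: Launch late (1/8 is the largest).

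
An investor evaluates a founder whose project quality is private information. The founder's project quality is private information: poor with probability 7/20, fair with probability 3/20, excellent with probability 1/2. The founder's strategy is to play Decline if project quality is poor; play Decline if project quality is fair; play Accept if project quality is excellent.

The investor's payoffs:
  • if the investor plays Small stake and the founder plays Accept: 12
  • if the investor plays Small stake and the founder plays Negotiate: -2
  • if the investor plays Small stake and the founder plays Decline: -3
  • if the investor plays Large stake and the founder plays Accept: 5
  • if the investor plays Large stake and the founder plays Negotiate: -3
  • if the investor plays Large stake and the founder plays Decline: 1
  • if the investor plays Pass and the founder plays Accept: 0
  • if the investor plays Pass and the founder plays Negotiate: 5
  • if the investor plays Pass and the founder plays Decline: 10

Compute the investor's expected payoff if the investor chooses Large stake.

E[Large stake] = 7/20·1 + 3/20·1 + 1/2·5 = 7/20 + 3/20 + 5/2 = 3

3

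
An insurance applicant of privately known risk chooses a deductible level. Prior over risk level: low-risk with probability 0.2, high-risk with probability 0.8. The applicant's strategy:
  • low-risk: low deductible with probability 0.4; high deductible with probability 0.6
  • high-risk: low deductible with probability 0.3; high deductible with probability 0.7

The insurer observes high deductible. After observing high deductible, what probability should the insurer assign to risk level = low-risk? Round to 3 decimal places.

0.176

P(high deductible) = 0.2·0.6 + 0.8·0.7 = 0.68
P(low-risk | high deductible) = (0.2·0.6) / 0.68 = 0.12 / 0.68 = 0.176471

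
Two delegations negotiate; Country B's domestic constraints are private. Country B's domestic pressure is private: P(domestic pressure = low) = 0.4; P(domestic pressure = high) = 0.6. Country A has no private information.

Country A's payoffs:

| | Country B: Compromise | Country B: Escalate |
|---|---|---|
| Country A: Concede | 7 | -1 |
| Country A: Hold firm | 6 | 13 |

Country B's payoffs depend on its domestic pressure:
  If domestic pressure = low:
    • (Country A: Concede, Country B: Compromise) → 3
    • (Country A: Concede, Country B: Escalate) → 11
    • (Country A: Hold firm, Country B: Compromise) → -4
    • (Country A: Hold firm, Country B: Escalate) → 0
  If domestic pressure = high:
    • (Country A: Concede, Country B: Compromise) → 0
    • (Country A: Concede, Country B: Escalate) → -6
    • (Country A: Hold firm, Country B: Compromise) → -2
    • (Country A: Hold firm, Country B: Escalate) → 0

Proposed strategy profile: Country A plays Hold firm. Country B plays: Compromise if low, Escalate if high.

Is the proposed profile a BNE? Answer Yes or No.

No

Country A plays Hold firm: E[Hold firm] = 0.4·(6) + 0.6·(13) = 10.2; E[Concede] = 2.2. Best-responding. ✓
Country B (domestic pressure low), facing Hold firm: Compromise gives -4, Escalate gives 0. Proposed Compromise is not best — profitable deviation exists. ✗
Country B (domestic pressure high), facing Hold firm: Compromise gives -2, Escalate gives 0. Proposed Escalate is best. ✓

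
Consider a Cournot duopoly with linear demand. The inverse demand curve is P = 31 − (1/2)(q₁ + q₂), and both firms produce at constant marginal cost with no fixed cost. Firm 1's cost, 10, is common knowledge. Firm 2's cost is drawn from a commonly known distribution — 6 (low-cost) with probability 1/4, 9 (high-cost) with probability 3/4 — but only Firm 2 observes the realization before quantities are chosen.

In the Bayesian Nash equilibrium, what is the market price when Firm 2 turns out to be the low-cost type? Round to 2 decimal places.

15.29

Type-c best response for Firm 2: q₂(c) = (31 − c) − q₁/2.
Firm 1 maximizes expected profit; its first-order condition is 31 − q₁ − (1/2)E[q₂] − 10 = 0.
Substituting E[q₂] and solving: E[c₂] = 8.25, so q₁ = (31 − 2·10 + 8.25)/(3/2) = 12.8333.
q₂(low-cost) = 18.5833, so P = 31 − (1/2)·(12.8333 + 18.5833) = 15.2917.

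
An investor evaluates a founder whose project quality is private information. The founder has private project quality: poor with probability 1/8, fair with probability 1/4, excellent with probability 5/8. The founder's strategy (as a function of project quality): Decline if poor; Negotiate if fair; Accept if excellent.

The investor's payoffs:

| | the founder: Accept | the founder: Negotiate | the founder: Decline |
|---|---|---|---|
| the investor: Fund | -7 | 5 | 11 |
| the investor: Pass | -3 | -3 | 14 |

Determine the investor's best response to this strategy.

E[Fund] = 1/8·(11) + 1/4·(5) + 5/8·(-7) = -7/4
E[Pass] = 1/8·(14) + 1/4·(-3) + 5/8·(-3) = -7/8
Best response: Pass (-7/8 is the largest).

Pass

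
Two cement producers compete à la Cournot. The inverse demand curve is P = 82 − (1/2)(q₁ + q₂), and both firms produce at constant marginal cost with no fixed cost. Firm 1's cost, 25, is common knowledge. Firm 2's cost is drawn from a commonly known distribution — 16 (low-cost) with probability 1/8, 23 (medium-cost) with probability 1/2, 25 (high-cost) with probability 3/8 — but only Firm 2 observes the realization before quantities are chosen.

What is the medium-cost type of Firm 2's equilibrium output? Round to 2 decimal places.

Firm 2 with cost c maximizes (82 − (1/2)(q₁+q₂) − c)·q₂, giving q₂(c) = (82 − c − (1/2)q₁).
E[c₂] = 1/8·16 + 1/2·23 + 3/8·25 = 22.875
Firm 1's FOC against E[q₂] yields q₁ = (82 − 2·25 + E[c₂])/(3/2) = (82 − 50 + 22.875)/(3/2) = 36.5833.
q₂(medium-cost) = (82 − 23 − (1/2)·36.5833) = 40.7083.

40.71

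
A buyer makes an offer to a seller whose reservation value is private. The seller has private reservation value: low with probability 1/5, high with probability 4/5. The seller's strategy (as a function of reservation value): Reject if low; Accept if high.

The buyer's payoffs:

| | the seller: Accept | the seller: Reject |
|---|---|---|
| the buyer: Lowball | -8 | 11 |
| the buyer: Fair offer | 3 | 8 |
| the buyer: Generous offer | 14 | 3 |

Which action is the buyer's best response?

E[Lowball] = 1/5·(11) + 4/5·(-8) = -21/5
E[Fair offer] = 1/5·(8) + 4/5·(3) = 4
E[Generous offer] = 1/5·(3) + 4/5·(14) = 59/5
Best response: Generous offer (59/5 is the largest).

Generous offer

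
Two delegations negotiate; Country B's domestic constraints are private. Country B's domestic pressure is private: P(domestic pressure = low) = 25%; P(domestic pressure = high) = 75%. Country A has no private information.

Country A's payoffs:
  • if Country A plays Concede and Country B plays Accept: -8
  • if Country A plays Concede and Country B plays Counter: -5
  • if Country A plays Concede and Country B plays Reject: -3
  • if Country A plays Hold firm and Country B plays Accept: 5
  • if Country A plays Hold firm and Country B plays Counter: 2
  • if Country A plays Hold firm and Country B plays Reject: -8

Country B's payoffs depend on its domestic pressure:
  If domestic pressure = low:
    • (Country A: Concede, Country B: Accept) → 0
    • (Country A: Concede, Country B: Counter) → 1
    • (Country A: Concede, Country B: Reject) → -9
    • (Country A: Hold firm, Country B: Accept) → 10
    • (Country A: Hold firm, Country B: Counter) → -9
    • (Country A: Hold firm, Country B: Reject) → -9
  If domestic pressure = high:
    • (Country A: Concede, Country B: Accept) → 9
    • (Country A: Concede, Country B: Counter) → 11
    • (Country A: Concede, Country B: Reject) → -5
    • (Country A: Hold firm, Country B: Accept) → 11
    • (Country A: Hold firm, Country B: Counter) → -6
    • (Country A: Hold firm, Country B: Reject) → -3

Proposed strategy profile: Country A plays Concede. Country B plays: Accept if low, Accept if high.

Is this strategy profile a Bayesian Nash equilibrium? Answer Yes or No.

No

Country A plays Concede: E[Concede] = 0.25·(-8) + 0.75·(-8) = -8; E[Hold firm] = 5. Not best-responding. ✗
Country B (domestic pressure low), facing Concede: Accept gives 0, Counter gives 1, Reject gives -9. Proposed Accept is not best — profitable deviation exists. ✗
Country B (domestic pressure high), facing Concede: Accept gives 9, Counter gives 11, Reject gives -5. Proposed Accept is not best — profitable deviation exists. ✗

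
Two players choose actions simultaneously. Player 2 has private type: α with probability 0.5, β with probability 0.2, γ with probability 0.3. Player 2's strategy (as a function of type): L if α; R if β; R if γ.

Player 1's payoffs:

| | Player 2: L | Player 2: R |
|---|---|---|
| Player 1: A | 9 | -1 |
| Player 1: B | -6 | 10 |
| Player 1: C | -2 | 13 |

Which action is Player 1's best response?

C

Compute Player 1's expected payoff for each action, taking the expectation over Player 2's type.
E[A] = 0.5·(9) + 0.2·(-1) + 0.3·(-1) = 4
E[B] = 0.5·(-6) + 0.2·(10) + 0.3·(10) = 2
E[C] = 0.5·(-2) + 0.2·(13) + 0.3·(13) = 5.5
Best response: C (5.5 is the largest).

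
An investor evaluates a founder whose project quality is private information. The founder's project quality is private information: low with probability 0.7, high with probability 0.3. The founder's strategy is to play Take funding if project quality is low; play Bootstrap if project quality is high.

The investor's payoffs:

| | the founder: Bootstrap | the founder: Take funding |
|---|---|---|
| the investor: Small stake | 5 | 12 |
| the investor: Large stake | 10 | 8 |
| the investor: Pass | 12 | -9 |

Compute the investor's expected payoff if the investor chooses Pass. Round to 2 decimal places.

E[Pass] = 0.7·(-9) + 0.3·12 = (-6.3) + 3.6 = -2.7

-2.70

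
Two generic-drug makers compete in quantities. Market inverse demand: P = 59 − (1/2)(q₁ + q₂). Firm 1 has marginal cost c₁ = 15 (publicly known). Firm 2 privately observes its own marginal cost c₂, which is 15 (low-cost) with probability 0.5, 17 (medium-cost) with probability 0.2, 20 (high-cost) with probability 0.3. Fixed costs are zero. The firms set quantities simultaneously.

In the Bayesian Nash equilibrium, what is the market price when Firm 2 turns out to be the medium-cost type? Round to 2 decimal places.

Firm 2 with cost c maximizes (59 − (1/2)(q₁+q₂) − c)·q₂, giving q₂(c) = (59 − c − (1/2)q₁).
E[c₂] = 0.5·15 + 0.2·17 + 0.3·20 = 16.9
Firm 1's FOC against E[q₂] yields q₁ = (59 − 2·15 + E[c₂])/(3/2) = (59 − 30 + 16.9)/(3/2) = 30.6.
q₂(medium-cost) = 26.7, so P = 59 − (1/2)·(30.6 + 26.7) = 30.35.

30.35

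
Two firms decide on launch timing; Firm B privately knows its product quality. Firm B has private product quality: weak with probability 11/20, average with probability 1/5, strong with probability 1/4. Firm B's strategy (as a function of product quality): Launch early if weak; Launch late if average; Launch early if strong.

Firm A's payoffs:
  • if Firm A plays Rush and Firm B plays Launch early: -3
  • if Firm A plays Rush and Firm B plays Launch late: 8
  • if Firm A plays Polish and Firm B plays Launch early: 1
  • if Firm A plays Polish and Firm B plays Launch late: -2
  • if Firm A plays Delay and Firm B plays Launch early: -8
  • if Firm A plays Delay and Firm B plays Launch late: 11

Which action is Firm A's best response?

E[Rush] = 11/20·(-3) + 1/5·(8) + 1/4·(-3) = -4/5
E[Polish] = 11/20·(1) + 1/5·(-2) + 1/4·(1) = 2/5
E[Delay] = 11/20·(-8) + 1/5·(11) + 1/4·(-8) = -21/5
Best response: Polish (2/5 is the largest).

Polish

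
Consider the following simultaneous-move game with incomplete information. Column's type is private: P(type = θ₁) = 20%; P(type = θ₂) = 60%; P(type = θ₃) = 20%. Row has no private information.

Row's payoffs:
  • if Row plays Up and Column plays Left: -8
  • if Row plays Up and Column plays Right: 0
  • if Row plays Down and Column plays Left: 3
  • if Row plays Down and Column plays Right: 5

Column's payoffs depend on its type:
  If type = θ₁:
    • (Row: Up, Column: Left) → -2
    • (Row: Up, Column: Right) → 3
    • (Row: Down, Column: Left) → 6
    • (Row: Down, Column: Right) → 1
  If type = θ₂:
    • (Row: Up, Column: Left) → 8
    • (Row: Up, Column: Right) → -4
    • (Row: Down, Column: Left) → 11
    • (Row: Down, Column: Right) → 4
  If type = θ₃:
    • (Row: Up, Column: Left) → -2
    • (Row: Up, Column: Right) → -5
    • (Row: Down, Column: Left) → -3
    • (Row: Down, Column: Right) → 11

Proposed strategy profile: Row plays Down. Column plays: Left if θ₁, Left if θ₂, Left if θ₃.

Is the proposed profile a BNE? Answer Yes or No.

Row plays Down: E[Down] = 0.2·(3) + 0.6·(3) + 0.2·(3) = 3; E[Up] = -8. Best-responding. ✓
Column (type θ₁), facing Down: Left gives 6, Right gives 1. Proposed Left is best. ✓
Column (type θ₂), facing Down: Left gives 11, Right gives 4. Proposed Left is best. ✓
Column (type θ₃), facing Down: Left gives -3, Right gives 11. Proposed Left is not best — profitable deviation exists. ✗

No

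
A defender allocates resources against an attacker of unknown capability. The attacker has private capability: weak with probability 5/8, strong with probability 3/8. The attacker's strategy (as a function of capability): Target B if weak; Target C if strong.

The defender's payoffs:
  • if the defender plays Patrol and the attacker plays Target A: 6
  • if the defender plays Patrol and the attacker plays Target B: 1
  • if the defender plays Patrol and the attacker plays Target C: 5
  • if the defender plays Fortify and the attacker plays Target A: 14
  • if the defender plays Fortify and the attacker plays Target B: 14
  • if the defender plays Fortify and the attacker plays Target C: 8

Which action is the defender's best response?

Fortify

E[Patrol] = 5/8·(1) + 3/8·(5) = 5/2
E[Fortify] = 5/8·(14) + 3/8·(8) = 47/4
Best response: Fortify (47/4 is the largest).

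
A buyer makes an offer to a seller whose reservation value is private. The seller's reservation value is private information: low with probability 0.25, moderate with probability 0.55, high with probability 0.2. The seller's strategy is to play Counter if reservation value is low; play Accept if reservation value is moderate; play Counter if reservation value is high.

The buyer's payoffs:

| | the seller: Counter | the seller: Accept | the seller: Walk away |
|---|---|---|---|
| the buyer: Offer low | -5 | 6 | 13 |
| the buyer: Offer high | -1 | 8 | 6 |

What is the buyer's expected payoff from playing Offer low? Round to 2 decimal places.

Take the expectation over the seller's reservation value, weighting each type's action by its prior probability.
E[Offer low] = 0.25·(-5) + 0.55·6 + 0.2·(-5) = (-1.25) + 3.3 + (-1) = 1.05

1.05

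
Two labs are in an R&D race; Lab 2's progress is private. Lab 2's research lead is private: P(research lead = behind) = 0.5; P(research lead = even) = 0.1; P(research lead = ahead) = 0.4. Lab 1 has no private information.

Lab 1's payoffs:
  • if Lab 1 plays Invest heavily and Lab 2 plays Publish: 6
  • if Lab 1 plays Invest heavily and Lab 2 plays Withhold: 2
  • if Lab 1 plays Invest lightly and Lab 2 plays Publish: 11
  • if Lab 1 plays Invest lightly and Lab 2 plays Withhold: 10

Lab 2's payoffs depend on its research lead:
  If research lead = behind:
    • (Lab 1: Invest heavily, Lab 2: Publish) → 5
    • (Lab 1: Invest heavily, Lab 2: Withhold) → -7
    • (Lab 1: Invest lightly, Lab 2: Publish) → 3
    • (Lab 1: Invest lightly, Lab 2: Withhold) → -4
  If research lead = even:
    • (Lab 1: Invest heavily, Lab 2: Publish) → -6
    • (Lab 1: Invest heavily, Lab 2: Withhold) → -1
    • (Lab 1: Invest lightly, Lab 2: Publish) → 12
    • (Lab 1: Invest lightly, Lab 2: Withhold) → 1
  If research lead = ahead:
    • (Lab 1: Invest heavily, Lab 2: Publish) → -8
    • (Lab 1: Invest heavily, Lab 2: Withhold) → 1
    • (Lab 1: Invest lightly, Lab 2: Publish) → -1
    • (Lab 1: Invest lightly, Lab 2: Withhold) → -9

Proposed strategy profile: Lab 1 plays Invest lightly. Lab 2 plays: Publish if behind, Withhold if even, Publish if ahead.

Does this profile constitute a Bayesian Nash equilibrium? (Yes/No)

No

A profile is a BNE iff every type of every player is best-responding given beliefs about the other side.
Lab 1 plays Invest lightly: E[Invest lightly] = 0.5·(11) + 0.1·(10) + 0.4·(11) = 10.9; E[Invest heavily] = 5.6. Best-responding. ✓
Lab 2 (research lead behind), facing Invest lightly: Publish gives 3, Withhold gives -4. Proposed Publish is best. ✓
Lab 2 (research lead even), facing Invest lightly: Publish gives 12, Withhold gives 1. Proposed Withhold is not best — profitable deviation exists. ✗
Lab 2 (research lead ahead), facing Invest lightly: Publish gives -1, Withhold gives -9. Proposed Publish is best. ✓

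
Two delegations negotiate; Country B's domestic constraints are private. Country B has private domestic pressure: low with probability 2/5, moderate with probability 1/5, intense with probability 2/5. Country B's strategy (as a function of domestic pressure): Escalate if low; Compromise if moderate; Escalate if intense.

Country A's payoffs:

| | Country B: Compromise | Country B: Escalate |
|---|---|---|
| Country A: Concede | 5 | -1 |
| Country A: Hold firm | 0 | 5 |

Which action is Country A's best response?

E[Concede] = 2/5·(-1) + 1/5·(5) + 2/5·(-1) = 1/5
E[Hold firm] = 2/5·(5) + 1/5·(0) + 2/5·(5) = 4
Best response: Hold firm (4 is the largest).

Hold firm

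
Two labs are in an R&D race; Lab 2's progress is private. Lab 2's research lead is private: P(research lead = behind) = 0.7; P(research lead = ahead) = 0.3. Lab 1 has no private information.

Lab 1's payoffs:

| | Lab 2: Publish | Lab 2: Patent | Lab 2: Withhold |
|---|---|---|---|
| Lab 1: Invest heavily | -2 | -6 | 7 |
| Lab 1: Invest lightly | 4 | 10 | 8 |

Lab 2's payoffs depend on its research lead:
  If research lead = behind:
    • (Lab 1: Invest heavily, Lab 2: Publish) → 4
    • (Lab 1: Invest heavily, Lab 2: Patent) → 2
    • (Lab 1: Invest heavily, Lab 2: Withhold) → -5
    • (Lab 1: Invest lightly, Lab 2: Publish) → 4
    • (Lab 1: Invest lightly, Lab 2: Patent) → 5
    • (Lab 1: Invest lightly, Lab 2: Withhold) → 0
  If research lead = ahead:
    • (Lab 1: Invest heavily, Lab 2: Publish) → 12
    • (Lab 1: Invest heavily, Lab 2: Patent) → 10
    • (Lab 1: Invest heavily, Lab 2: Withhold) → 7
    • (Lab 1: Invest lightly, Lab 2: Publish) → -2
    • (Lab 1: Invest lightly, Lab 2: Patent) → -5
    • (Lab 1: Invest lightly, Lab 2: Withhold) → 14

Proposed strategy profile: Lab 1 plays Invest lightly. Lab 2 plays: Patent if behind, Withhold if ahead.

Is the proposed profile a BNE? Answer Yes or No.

Yes

Lab 1 plays Invest lightly: E[Invest lightly] = 0.7·(10) + 0.3·(8) = 9.4; E[Invest heavily] = -2.1. Best-responding. ✓
Lab 2 (research lead behind), facing Invest lightly: Publish gives 4, Patent gives 5, Withhold gives 0. Proposed Patent is best. ✓
Lab 2 (research lead ahead), facing Invest lightly: Publish gives -2, Patent gives -5, Withhold gives 14. Proposed Withhold is best. ✓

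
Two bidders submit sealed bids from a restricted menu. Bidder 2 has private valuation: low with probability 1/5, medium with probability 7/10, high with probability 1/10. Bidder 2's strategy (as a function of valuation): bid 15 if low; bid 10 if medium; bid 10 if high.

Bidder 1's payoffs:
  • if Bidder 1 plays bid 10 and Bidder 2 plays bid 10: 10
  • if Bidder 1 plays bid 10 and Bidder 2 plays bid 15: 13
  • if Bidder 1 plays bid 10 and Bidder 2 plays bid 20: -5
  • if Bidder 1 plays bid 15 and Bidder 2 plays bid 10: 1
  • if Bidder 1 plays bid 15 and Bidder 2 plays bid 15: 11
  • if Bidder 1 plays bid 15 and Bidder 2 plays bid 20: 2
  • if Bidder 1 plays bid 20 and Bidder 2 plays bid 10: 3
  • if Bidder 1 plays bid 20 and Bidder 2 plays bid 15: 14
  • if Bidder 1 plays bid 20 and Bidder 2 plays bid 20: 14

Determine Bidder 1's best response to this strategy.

bid 10

Compute Bidder 1's expected payoff for each action, taking the expectation over Bidder 2's type.
E[bid 10] = 1/5·(13) + 7/10·(10) + 1/10·(10) = 53/5
E[bid 15] = 1/5·(11) + 7/10·(1) + 1/10·(1) = 3
E[bid 20] = 1/5·(14) + 7/10·(3) + 1/10·(3) = 26/5
Best response: bid 10 (53/5 is the largest).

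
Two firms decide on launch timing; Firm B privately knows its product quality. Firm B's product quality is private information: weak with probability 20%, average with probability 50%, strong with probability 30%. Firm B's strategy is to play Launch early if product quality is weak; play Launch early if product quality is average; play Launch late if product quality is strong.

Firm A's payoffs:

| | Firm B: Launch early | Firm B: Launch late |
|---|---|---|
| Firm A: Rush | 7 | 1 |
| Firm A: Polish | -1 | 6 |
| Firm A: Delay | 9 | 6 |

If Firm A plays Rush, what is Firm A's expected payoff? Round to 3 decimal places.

Take the expectation over Firm B's product quality, weighting each type's action by its prior probability.
E[Rush] = 0.2·7 + 0.5·7 + 0.3·1 = 1.4 + 3.5 + 0.3 = 5.2

5.200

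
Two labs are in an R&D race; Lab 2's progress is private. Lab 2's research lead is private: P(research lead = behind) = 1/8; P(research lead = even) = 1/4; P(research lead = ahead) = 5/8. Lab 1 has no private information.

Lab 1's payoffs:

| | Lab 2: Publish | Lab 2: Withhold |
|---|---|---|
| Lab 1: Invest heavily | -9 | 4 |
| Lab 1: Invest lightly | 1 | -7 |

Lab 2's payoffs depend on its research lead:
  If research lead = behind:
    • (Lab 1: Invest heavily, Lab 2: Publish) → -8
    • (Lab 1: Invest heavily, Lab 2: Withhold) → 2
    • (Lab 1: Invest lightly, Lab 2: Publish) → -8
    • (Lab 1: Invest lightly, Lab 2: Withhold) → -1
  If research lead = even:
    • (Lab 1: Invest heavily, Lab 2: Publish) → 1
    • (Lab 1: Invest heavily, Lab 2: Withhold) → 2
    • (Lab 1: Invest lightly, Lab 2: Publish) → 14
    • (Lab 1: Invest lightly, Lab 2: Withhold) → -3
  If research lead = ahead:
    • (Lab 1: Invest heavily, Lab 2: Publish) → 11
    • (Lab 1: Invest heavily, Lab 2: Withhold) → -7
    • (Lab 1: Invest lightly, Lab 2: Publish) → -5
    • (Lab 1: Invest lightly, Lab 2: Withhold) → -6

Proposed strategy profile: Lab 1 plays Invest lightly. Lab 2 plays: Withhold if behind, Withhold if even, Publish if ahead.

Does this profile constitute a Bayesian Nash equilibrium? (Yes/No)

No

Lab 1 plays Invest lightly: E[Invest lightly] = 1/8·(-7) + 1/4·(-7) + 5/8·(1) = -2; E[Invest heavily] = -33/8. Best-responding. ✓
Lab 2 (research lead behind), facing Invest lightly: Publish gives -8, Withhold gives -1. Proposed Withhold is best. ✓
Lab 2 (research lead even), facing Invest lightly: Publish gives 14, Withhold gives -3. Proposed Withhold is not best — profitable deviation exists. ✗
Lab 2 (research lead ahead), facing Invest lightly: Publish gives -5, Withhold gives -6. Proposed Publish is best. ✓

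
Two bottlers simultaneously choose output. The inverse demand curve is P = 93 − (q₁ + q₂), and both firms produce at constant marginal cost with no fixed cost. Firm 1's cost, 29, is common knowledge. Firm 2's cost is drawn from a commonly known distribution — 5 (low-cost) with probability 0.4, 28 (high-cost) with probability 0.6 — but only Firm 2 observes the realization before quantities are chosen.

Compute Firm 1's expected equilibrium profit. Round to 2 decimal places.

Firm 2 with cost c maximizes (93 − (q₁+q₂) − c)·q₂, giving q₂(c) = (93 − c − q₁)/2.
E[c₂] = 0.4·5 + 0.6·28 = 18.8
Firm 1's FOC against E[q₂] yields q₁ = (93 − 2·29 + E[c₂])/3 = (93 − 58 + 18.8)/3 = 17.9333.
E[P] = 93 − (q₁ + E[q₂]) = 46.9333; Firm 1's expected profit = (E[P] − 29)·q₁ = (46.9333 − 29)·17.9333 = 321.604.

321.60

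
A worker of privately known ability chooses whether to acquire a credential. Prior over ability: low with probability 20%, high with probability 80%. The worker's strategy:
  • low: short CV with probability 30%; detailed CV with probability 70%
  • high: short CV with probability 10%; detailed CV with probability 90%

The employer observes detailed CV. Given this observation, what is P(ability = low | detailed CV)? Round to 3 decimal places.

0.163

P(detailed CV) = 0.2·0.7 + 0.8·0.9 = 0.86
P(low | detailed CV) = (0.2·0.7) / 0.86 = 0.14 / 0.86 = 0.162791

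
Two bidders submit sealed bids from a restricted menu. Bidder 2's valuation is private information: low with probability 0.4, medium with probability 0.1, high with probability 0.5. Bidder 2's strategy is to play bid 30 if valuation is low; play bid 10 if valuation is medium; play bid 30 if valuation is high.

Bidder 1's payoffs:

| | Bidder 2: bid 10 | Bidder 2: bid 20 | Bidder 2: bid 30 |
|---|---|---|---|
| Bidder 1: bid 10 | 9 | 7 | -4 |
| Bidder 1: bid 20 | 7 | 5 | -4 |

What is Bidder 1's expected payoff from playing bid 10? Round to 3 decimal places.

-2.700

Take the expectation over Bidder 2's valuation, weighting each type's action by its prior probability.
E[bid 10] = 0.4·(-4) + 0.1·9 + 0.5·(-4) = (-1.6) + 0.9 + (-2) = -2.7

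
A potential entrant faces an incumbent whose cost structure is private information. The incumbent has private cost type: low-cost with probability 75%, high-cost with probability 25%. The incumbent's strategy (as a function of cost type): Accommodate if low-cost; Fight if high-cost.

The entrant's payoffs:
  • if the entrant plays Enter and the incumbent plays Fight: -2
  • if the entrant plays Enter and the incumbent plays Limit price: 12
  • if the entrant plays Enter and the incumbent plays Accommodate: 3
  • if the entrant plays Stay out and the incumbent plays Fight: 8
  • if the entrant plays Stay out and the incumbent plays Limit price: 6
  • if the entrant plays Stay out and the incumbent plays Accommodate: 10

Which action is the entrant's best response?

Stay out

Compute the entrant's expected payoff for each action, taking the expectation over the incumbent's type.
E[Enter] = 0.75·(3) + 0.25·(-2) = 1.75
E[Stay out] = 0.75·(10) + 0.25·(8) = 9.5
Best response: Stay out (9.5 is the largest).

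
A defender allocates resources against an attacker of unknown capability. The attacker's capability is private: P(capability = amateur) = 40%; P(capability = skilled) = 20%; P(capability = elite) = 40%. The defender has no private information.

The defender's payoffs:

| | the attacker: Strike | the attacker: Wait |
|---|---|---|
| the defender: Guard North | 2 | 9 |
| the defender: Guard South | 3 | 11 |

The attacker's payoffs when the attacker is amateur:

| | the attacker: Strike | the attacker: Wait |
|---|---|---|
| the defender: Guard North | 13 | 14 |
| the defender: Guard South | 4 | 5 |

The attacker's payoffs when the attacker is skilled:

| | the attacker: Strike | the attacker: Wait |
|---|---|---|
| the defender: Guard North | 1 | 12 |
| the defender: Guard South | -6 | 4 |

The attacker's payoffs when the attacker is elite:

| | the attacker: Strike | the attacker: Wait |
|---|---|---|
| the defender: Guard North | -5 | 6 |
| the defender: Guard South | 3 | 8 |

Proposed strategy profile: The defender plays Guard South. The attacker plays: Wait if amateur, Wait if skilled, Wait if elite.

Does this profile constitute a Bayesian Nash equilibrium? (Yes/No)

Yes

A profile is a BNE iff every type of every player is best-responding given beliefs about the other side.
The defender plays Guard South: E[Guard South] = 0.4·(11) + 0.2·(11) + 0.4·(11) = 11; E[Guard North] = 9. Best-responding. ✓
The attacker (capability amateur), facing Guard South: Strike gives 4, Wait gives 5. Proposed Wait is best. ✓
The attacker (capability skilled), facing Guard South: Strike gives -6, Wait gives 4. Proposed Wait is best. ✓
The attacker (capability elite), facing Guard South: Strike gives 3, Wait gives 8. Proposed Wait is best. ✓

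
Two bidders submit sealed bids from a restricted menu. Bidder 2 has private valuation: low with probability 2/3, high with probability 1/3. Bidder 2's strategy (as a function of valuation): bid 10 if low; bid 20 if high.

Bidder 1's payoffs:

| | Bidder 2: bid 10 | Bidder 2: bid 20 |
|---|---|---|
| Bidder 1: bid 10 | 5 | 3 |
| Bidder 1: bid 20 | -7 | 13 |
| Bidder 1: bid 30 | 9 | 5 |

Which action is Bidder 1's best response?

bid 30

Compute Bidder 1's expected payoff for each action, taking the expectation over Bidder 2's type.
E[bid 10] = 2/3·(5) + 1/3·(3) = 13/3
E[bid 20] = 2/3·(-7) + 1/3·(13) = -1/3
E[bid 30] = 2/3·(9) + 1/3·(5) = 23/3
Best response: bid 30 (23/3 is the largest).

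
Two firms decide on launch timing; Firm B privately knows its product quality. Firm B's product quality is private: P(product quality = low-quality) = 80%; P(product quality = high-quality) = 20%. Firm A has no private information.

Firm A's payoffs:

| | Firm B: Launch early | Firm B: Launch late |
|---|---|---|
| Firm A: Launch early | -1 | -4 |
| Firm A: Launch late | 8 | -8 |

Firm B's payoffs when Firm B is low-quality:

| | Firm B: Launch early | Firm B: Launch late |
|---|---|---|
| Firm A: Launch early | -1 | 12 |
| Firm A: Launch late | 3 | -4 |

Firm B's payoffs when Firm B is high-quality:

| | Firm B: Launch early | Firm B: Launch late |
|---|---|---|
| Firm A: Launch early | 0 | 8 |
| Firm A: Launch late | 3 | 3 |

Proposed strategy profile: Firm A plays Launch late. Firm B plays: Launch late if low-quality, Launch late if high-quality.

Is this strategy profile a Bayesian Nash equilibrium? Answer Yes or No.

Firm A plays Launch late: E[Launch late] = 0.8·(-8) + 0.2·(-8) = -8; E[Launch early] = -4. Not best-responding. ✗
Firm B (product quality low-quality), facing Launch late: Launch early gives 3, Launch late gives -4. Proposed Launch late is not best — profitable deviation exists. ✗
Firm B (product quality high-quality), facing Launch late: Launch early gives 3, Launch late gives 3. Proposed Launch late is best. ✓

No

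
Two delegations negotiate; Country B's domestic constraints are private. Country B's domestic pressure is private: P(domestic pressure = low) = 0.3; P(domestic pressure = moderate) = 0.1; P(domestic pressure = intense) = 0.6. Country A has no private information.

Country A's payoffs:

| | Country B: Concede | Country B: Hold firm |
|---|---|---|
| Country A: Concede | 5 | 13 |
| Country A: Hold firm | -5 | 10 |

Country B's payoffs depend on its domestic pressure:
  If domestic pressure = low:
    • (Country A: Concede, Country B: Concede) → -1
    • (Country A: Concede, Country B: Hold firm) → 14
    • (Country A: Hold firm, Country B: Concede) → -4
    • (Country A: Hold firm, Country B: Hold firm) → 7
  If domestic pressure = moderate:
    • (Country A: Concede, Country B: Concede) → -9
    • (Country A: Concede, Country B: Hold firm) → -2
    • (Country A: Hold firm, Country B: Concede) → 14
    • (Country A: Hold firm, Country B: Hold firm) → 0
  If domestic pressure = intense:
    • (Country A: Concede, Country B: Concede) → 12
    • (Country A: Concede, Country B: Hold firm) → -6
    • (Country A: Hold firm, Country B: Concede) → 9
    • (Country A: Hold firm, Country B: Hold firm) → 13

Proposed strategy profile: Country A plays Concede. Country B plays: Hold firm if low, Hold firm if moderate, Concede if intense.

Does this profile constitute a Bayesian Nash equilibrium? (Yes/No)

A profile is a BNE iff every type of every player is best-responding given beliefs about the other side.
Country A plays Concede: E[Concede] = 0.3·(13) + 0.1·(13) + 0.6·(5) = 8.2; E[Hold firm] = 1. Best-responding. ✓
Country B (domestic pressure low), facing Concede: Concede gives -1, Hold firm gives 14. Proposed Hold firm is best. ✓
Country B (domestic pressure moderate), facing Concede: Concede gives -9, Hold firm gives -2. Proposed Hold firm is best. ✓
Country B (domestic pressure intense), facing Concede: Concede gives 12, Hold firm gives -6. Proposed Concede is best. ✓

Yes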